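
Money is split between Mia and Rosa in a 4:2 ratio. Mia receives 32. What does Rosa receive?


Find the multiplier:
32 / 4 = 8
Apply to Rosa's share:
2 x 8 = 16

16


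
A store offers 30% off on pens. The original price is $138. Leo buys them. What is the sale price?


Calculate the discount amount:
30% of $138 = $41.40
Subtract from original:
$138 - $41.40 = $96.60

$96.60


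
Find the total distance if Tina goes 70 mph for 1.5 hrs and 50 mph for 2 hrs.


Leg 1 distance:
70 x 1.5 = 105 miles
Leg 2 distance:
50 x 2 = 100 miles
Total distance:
105 + 100 = 205 miles

205 miles


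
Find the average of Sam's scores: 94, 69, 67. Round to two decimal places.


Add the scores:
94 + 69 + 67 = 230
Divide by the number of tests:
230 / 3 = 76.6666... ≈ 76.67

76.67


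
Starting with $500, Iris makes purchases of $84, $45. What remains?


Add up expenses:
$84 + $45 = $129
Subtract from budget:
$500 - $129 = $371

$371


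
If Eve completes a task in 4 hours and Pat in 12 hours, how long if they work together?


Eve's rate: 1/4 of the job per hour
Pat's rate: 1/12 of the job per hour
Combined rate: 1/4 + 1/12 = 1/3 per hour
Time = 1 / (1/3) = 3 hours

3 hours


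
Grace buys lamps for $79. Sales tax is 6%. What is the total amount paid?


Calculate the tax:
6% of $79 = $4.74
Add tax to price:
$79 + $4.74 = $83.74

$83.74


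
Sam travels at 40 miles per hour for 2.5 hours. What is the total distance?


Use the formula: distance = speed x time
Speed = 40 mph, Time = 2.5 hours
40 x 2.5 = 100 miles

100 miles


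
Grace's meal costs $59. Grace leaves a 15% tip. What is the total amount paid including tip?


Calculate the tip:
15% of $59 = $8.85
Add tip to meal cost:
$59 + $8.85 = $67.85

$67.85


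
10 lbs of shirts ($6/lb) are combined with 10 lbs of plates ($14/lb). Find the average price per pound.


Cost of shirts:
10 x $6 = $60
Cost of plates:
10 x $14 = $140
Total cost: $60 + $140 = $200
Total weight: 20 lbs
Average: $200 / 20 = $10/lb

$10/lb


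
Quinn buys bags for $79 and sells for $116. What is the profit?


Selling price = $116
Cost price = $79
Profit = selling price - cost price:
Profit = $116 - $79 = $37

$37


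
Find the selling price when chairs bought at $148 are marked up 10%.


Calculate the markup amount:
10% of $148 = $14.80
Add to cost:
$148 + $14.80 = $162.80

$162.80


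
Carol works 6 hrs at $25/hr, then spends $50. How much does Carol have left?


Calculate earnings:
6 x $25 = $150
Subtract spending:
$150 - $50 = $100

$100


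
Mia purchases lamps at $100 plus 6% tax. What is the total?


Calculate the tax:
6% of $100 = $6
Add tax to price:
$100 + $6 = $106

$106


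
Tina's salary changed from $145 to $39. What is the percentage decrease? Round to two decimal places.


Find the absolute change:
|39 - 145| = 106
Divide by original and multiply by 100:
106 / 145 x 100 = 73.1034...% ≈ 73.1%

73.1%


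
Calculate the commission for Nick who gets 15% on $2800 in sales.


Convert rate to decimal:
15% = 0.15
Multiply by sales:
$2800 x 0.15 = $420

$420


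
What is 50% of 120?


Convert percentage to decimal:
50% = 0.5
Multiply:
120 x 0.5 = 60

60


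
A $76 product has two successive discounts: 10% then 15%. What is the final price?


First discount:
10% of $76 = $7.60
Price after first discount:
$76 - $7.60 = $68.40
Second discount:
15% of $68.40 = $10.26
Final price:
$68.40 - $10.26 = $58.14

$58.14


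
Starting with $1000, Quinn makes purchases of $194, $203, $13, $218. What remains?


Add up expenses:
$194 + $203 + $13 + $218 = $628
Subtract from budget:
$1000 - $628 = $372

$372


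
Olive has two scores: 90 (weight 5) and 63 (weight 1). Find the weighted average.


Weighted sum:
5 x 90 + 1 x 63 = 513
Total weight:
5 + 1 = 6
Weighted average:
513 / 6 = 85.5

85.5


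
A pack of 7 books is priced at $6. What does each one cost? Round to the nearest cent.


Total cost: $6
Number of items: 7
Unit price: $6 / 7 = $0.8571... ≈ $0.86

$0.86


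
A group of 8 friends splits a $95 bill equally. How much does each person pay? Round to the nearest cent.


Total bill: $95
Number of people: 8
Each pays: $95 / 8 = $11.875 ≈ $11.88

$11.88


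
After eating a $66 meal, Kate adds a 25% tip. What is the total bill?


Calculate the tip:
25% of $66 = $16.50
Add tip to meal cost:
$66 + $16.50 = $82.50

$82.50


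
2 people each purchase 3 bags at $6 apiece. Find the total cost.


Cost per person:
3 x $6 = $18
Group total:
2 x $18 = $36

$36


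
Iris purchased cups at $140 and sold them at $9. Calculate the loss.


Selling price = $9
Cost price = $140
Loss = cost price - selling price:
Loss = $140 - $9 = $131

$131


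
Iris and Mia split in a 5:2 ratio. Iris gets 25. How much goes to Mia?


Find the multiplier:
25 / 5 = 5
Apply to Mia's share:
2 x 5 = 10

10


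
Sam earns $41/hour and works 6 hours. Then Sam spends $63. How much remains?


Calculate earnings:
6 x $41 = $246
Subtract spending:
$246 - $63 = $183

$183


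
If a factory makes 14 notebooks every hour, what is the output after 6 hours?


Production rate: 14 notebooks per hour
Time: 6 hours
Total: 14 x 6 = 84 notebooks

84 notebooks


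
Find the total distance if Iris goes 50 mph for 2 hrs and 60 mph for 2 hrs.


Leg 1 distance:
50 x 2 = 100 miles
Leg 2 distance:
60 x 2 = 120 miles
Total distance:
100 + 120 = 220 miles

220 miles


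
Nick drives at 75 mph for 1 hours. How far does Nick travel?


Use the formula: distance = speed x time
Speed = 75 mph, Time = 1 hours
75 x 1 = 75 miles

75 miles


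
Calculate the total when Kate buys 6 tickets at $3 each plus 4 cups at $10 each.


Cost of tickets:
6 x $3 = $18
Cost of cups:
4 x $10 = $40
Add both:
$18 + $40 = $58

$58


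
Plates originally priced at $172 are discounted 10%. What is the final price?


Calculate the discount amount:
10% of $172 = $17.20
Subtract from original:
$172 - $17.20 = $154.80

$154.80


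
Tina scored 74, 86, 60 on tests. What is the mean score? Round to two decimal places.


Add the scores:
74 + 86 + 60 = 220
Divide by the number of tests:
220 / 3 = 73.3333... ≈ 73.33

73.33


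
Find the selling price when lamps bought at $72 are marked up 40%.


Calculate the markup amount:
40% of $72 = $28.80
Add to cost:
$72 + $28.80 = $100.80

$100.80


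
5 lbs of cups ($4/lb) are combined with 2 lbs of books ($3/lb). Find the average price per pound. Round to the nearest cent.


Cost of cups:
5 x $4 = $20
Cost of books:
2 x $3 = $6
Total cost: $20 + $6 = $26
Total weight: 7 lbs
Average: $26 / 7 = $3.7142... ≈ $3.71/lb

$3.71/lb


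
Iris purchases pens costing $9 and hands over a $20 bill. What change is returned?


Start with the amount paid:
$20
Subtract the price:
$20 - $9 = $11

$11


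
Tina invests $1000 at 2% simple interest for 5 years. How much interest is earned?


Use the formula I = P x R x T / 100
P x R x T = 1000 x 2 x 5 = 10000
I = 10000 / 100 = $100

$100


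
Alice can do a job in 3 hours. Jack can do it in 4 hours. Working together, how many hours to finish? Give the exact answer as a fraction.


Alice's rate: 1/3 of the job per hour
Jack's rate: 1/4 of the job per hour
Combined rate: 1/3 + 1/4 = 7/12 per hour
Time = 1 / (7/12) = 12/7 hours (≈ 1.71 hours)

12/7 hours


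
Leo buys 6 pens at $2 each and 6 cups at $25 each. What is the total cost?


Cost of pens:
6 x $2 = $12
Cost of cups:
6 x $25 = $150
Add both:
$12 + $150 = $162

$162


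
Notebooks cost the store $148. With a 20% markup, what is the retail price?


Calculate the markup amount:
20% of $148 = $29.60
Add to cost:
$148 + $29.60 = $177.60

$177.60


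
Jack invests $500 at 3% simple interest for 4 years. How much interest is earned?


Use the formula I = P x R x T / 100
P x R x T = 500 x 3 x 4 = 6000
I = 6000 / 100 = $60

$60


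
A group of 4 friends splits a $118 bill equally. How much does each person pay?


Total bill: $118
Number of people: 4
Each pays: $118 / 4 = $29.50

$29.50


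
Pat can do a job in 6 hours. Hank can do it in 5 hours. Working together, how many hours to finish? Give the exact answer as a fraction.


Pat's rate: 1/6 of the job per hour
Hank's rate: 1/5 of the job per hour
Combined rate: 1/6 + 1/5 = 11/30 per hour
Time = 1 / (11/30) = 30/11 hours (≈ 2.73 hours)

30/11 hours


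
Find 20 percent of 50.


Convert percentage to decimal:
20% = 0.2
Multiply:
50 x 0.2 = 10

10


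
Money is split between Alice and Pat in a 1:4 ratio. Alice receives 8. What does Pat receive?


Find the multiplier:
8 / 1 = 8
Apply to Pat's share:
4 x 8 = 32

32


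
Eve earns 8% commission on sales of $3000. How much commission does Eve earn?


Convert rate to decimal:
8% = 0.08
Multiply by sales:
$3000 x 0.08 = $240

$240


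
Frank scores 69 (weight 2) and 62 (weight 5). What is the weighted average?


Weighted sum:
2 x 69 + 5 x 62 = 448
Total weight:
2 + 5 = 7
Weighted average:
448 / 7 = 64

64


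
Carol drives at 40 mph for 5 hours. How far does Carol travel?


Use the formula: distance = speed x time
Speed = 40 mph, Time = 5 hours
40 x 5 = 200 miles

200 miles


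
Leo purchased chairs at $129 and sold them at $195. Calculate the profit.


Selling price = $195
Cost price = $129
Profit = selling price - cost price:
Profit = $195 - $129 = $66

$66


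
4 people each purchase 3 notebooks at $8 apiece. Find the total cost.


Cost per person:
3 x $8 = $24
Group total:
4 x $24 = $96

$96


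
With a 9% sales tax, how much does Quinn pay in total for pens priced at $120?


Calculate the tax:
9% of $120 = $10.80
Add tax to price:
$120 + $10.80 = $130.80

$130.80


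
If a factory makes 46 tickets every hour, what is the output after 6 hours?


Production rate: 46 tickets per hour
Time: 6 hours
Total: 46 x 6 = 276 tickets

276 tickets


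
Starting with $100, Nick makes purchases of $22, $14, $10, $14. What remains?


Add up expenses:
$22 + $14 + $10 + $14 = $60
Subtract from budget:
$100 - $60 = $40

$40


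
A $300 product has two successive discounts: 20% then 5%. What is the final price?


First discount:
20% of $300 = $60
Price after first discount:
$300 - $60 = $240
Second discount:
5% of $240 = $12
Final price:
$240 - $12 = $228

$228


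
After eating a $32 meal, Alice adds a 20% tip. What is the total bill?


Calculate the tip:
20% of $32 = $6.40
Add tip to meal cost:
$32 + $6.40 = $38.40

$38.40


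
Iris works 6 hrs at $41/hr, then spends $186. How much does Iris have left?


Calculate earnings:
6 x $41 = $246
Subtract spending:
$246 - $186 = $60

$60


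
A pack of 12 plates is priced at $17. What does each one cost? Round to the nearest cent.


Total cost: $17
Number of items: 12
Unit price: $17 / 12 = $1.4166... ≈ $1.42

$1.42


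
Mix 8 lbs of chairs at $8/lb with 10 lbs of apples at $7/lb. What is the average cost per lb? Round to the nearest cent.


Cost of chairs:
8 x $8 = $64
Cost of apples:
10 x $7 = $70
Total cost: $64 + $70 = $134
Total weight: 18 lbs
Average: $134 / 18 = $7.4444... ≈ $7.44/lb

$7.44/lb


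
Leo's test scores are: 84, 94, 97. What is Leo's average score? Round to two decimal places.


Add the scores:
84 + 94 + 97 = 275
Divide by the number of tests:
275 / 3 = 91.6666... ≈ 91.67

91.67


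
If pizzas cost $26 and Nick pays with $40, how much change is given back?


Start with the amount paid:
$40
Subtract the price:
$40 - $26 = $14

$14


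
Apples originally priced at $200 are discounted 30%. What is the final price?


Calculate the discount amount:
30% of $200 = $60
Subtract from original:
$200 - $60 = $140

$140


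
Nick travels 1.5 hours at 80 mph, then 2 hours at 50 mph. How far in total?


Leg 1 distance:
80 x 1.5 = 120 miles
Leg 2 distance:
50 x 2 = 100 miles
Total distance:
120 + 100 = 220 miles

220 miles


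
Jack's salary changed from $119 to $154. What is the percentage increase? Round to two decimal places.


Find the absolute change:
|154 - 119| = 35
Divide by original and multiply by 100:
35 / 119 x 100 = 29.4117...% ≈ 29.41%

29.41%


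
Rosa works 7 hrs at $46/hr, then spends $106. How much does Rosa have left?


Calculate earnings:
7 x $46 = $322
Subtract spending:
$322 - $106 = $216

$216


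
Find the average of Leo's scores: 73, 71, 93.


Add the scores:
73 + 71 + 93 = 237
Divide by the number of tests:
237 / 3 = 79

79


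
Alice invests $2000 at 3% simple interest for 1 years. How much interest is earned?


Use the formula I = P x R x T / 100
P x R x T = 2000 x 3 x 1 = 6000
I = 6000 / 100 = $60

$60


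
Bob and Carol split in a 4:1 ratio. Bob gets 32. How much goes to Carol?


Find the multiplier:
32 / 4 = 8
Apply to Carol's share:
1 x 8 = 8

8


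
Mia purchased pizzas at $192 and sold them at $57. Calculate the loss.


Selling price = $57
Cost price = $192
Loss = cost price - selling price:
Loss = $192 - $57 = $135

$135


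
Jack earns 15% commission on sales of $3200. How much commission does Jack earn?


Convert rate to decimal:
15% = 0.15
Multiply by sales:
$3200 x 0.15 = $480

$480


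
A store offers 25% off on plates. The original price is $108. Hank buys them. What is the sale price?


Calculate the discount amount:
25% of $108 = $27
Subtract from original:
$108 - $27 = $81

$81


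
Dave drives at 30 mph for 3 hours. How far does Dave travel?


Use the formula: distance = speed x time
Speed = 30 mph, Time = 3 hours
30 x 3 = 90 miles

90 miles


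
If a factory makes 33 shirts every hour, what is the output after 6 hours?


Production rate: 33 shirts per hour
Time: 6 hours
Total: 33 x 6 = 198 shirts

198 shirts


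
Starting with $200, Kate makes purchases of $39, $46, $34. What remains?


Add up expenses:
$39 + $46 + $34 = $119
Subtract from budget:
$200 - $119 = $81

$81


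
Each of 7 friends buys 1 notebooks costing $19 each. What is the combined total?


Cost per person:
1 x $19 = $19
Group total:
7 x $19 = $133

$133


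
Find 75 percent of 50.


Convert percentage to decimal:
75% = 0.75
Multiply:
50 x 0.75 = 37.5

37.5


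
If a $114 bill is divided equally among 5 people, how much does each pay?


Total bill: $114
Number of people: 5
Each pays: $114 / 5 = $22.80

$22.80


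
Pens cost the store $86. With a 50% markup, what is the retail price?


Calculate the markup amount:
50% of $86 = $43
Add to cost:
$86 + $43 = $129

$129


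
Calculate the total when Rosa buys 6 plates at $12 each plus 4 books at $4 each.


Cost of plates:
6 x $12 = $72
Cost of books:
4 x $4 = $16
Add both:
$72 + $16 = $88

$88


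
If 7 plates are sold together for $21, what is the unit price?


Total cost: $21
Number of items: 7
Unit price: $21 / 7 = $3

$3


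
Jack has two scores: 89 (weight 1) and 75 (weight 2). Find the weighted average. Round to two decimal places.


Weighted sum:
1 x 89 + 2 x 75 = 239
Total weight:
1 + 2 = 3
Weighted average:
239 / 3 = 79.6666... ≈ 79.67

79.67


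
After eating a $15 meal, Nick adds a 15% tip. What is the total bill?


Calculate the tip:
15% of $15 = $2.25
Add tip to meal cost:
$15 + $2.25 = $17.25

$17.25


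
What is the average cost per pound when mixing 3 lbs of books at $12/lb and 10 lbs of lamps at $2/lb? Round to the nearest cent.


Cost of books:
3 x $12 = $36
Cost of lamps:
10 x $2 = $20
Total cost: $36 + $20 = $56
Total weight: 13 lbs
Average: $56 / 13 = $4.3076... ≈ $4.31/lb

$4.31/lb


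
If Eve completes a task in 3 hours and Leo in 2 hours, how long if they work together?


Eve's rate: 1/3 of the job per hour
Leo's rate: 1/2 of the job per hour
Combined rate: 1/3 + 1/2 = 5/6 per hour
Time = 1 / (5/6) = 6/5 = 1.2 hours

1.2 hours


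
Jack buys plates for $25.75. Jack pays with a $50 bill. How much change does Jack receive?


Start with the amount paid:
$50
Subtract the price:
$50 - $25.75 = $24.25

$24.25


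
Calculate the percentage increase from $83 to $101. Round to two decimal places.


Find the absolute change:
|101 - 83| = 18
Divide by original and multiply by 100:
18 / 83 x 100 = 21.6867...% ≈ 21.69%

21.69%


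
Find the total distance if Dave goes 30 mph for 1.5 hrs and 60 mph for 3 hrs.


Leg 1 distance:
30 x 1.5 = 45 miles
Leg 2 distance:
60 x 3 = 180 miles
Total distance:
45 + 180 = 225 miles

225 miles


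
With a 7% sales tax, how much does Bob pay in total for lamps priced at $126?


Calculate the tax:
7% of $126 = $8.82
Add tax to price:
$126 + $8.82 = $134.82

$134.82


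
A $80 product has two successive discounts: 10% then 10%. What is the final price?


First discount:
10% of $80 = $8
Price after first discount:
$80 - $8 = $72
Second discount:
10% of $72 = $7.20
Final price:
$72 - $7.20 = $64.80

$64.80


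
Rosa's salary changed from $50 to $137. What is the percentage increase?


Find the absolute change:
|137 - 50| = 87
Divide by original and multiply by 100:
87 / 50 x 100 = 174%

174%


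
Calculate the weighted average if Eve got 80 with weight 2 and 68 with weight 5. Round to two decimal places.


Weighted sum:
2 x 80 + 5 x 68 = 500
Total weight:
2 + 5 = 7
Weighted average:
500 / 7 = 71.4285... ≈ 71.43

71.43


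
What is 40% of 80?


Convert percentage to decimal:
40% = 0.4
Multiply:
80 x 0.4 = 32

32


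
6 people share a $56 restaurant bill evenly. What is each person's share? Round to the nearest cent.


Total bill: $56
Number of people: 6
Each pays: $56 / 6 = $9.3333... ≈ $9.33

$9.33


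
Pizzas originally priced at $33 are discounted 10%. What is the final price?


Calculate the discount amount:
10% of $33 = $3.30
Subtract from original:
$33 - $3.30 = $29.70

$29.70


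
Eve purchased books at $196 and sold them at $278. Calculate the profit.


Selling price = $278
Cost price = $196
Profit = selling price - cost price:
Profit = $278 - $196 = $82

$82


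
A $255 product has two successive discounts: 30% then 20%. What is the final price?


First discount:
30% of $255 = $76.50
Price after first discount:
$255 - $76.50 = $178.50
Second discount:
20% of $178.50 = $35.70
Final price:
$178.50 - $35.70 = $142.80

$142.80


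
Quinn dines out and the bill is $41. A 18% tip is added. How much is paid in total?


Calculate the tip:
18% of $41 = $7.38
Add tip to meal cost:
$41 + $7.38 = $48.38

$48.38


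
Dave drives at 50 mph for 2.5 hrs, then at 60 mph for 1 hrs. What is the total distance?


Leg 1 distance:
50 x 2.5 = 125 miles
Leg 2 distance:
60 x 1 = 60 miles
Total distance:
125 + 60 = 185 miles

185 miles


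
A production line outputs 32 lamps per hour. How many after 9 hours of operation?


Production rate: 32 lamps per hour
Time: 9 hours
Total: 32 x 9 = 288 lamps

288 lamps


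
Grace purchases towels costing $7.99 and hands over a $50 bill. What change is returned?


Start with the amount paid:
$50
Subtract the price:
$50 - $7.99 = $42.01

$42.01


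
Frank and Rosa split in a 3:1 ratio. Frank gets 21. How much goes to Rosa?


Find the multiplier:
21 / 3 = 7
Apply to Rosa's share:
1 x 7 = 7

7


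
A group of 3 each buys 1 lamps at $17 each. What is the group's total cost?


Cost per person:
1 x $17 = $17
Group total:
3 x $17 = $51

$51


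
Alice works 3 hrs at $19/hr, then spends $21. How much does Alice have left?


Calculate earnings:
3 x $19 = $57
Subtract spending:
$57 - $21 = $36

$36


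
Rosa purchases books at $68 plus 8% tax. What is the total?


Calculate the tax:
8% of $68 = $5.44
Add tax to price:
$68 + $5.44 = $73.44

$73.44


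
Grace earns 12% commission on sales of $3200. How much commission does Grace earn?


Convert rate to decimal:
12% = 0.12
Multiply by sales:
$3200 x 0.12 = $384

$384


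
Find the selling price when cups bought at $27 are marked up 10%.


Calculate the markup amount:
10% of $27 = $2.70
Add to cost:
$27 + $2.70 = $29.70

$29.70


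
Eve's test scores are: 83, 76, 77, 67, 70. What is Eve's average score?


Add the scores:
83 + 76 + 77 + 67 + 70 = 373
Divide by the number of tests:
373 / 5 = 74.6

74.6


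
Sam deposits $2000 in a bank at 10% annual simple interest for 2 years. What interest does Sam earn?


Use the formula I = P x R x T / 100
P x R x T = 2000 x 10 x 2 = 40000
I = 40000 / 100 = $400

$400


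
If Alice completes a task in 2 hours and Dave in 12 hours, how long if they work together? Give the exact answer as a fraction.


Alice's rate: 1/2 of the job per hour
Dave's rate: 1/12 of the job per hour
Combined rate: 1/2 + 1/12 = 7/12 per hour
Time = 1 / (7/12) = 12/7 hours (≈ 1.71 hours)

12/7 hours


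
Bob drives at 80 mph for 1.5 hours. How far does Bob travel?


Use the formula: distance = speed x time
Speed = 80 mph, Time = 1.5 hours
80 x 1.5 = 120 miles

120 miles


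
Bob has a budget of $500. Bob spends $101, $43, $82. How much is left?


Add up expenses:
$101 + $43 + $82 = $226
Subtract from budget:
$500 - $226 = $274

$274


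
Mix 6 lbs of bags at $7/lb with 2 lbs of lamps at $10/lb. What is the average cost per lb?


Cost of bags:
6 x $7 = $42
Cost of lamps:
2 x $10 = $20
Total cost: $42 + $20 = $62
Total weight: 8 lbs
Average: $62 / 8 = $7.75/lb

$7.75/lb


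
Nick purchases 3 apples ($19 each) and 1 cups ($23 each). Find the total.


Cost of apples:
3 x $19 = $57
Cost of cups:
1 x $23 = $23
Add both:
$57 + $23 = $80

$80


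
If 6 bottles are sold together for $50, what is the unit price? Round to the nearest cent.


Total cost: $50
Number of items: 6
Unit price: $50 / 6 = $8.3333... ≈ $8.33

$8.33


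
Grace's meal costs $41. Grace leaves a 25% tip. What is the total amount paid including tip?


Calculate the tip:
25% of $41 = $10.25
Add tip to meal cost:
$41 + $10.25 = $51.25

$51.25


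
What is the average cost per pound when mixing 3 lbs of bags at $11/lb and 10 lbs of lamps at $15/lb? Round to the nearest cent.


Cost of bags:
3 x $11 = $33
Cost of lamps:
10 x $15 = $150
Total cost: $33 + $150 = $183
Total weight: 13 lbs
Average: $183 / 13 = $14.0769... ≈ $14.08/lb

$14.08/lb


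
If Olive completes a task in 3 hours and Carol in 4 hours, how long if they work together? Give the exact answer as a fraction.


Olive's rate: 1/3 of the job per hour
Carol's rate: 1/4 of the job per hour
Combined rate: 1/3 + 1/4 = 7/12 per hour
Time = 1 / (7/12) = 12/7 hours (≈ 1.71 hours)

12/7 hours


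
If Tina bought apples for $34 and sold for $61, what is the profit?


Selling price = $61
Cost price = $34
Profit = selling price - cost price:
Profit = $61 - $34 = $27

$27


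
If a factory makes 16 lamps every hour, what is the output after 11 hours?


Production rate: 16 lamps per hour
Time: 11 hours
Total: 16 x 11 = 176 lamps

176 lamps


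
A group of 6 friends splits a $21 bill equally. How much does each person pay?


Total bill: $21
Number of people: 6
Each pays: $21 / 6 = $3.50

$3.50


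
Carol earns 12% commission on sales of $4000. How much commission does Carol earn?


Convert rate to decimal:
12% = 0.12
Multiply by sales:
$4000 x 0.12 = $480

$480


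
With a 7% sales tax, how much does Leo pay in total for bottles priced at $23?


Calculate the tax:
7% of $23 = $1.61
Add tax to price:
$23 + $1.61 = $24.61

$24.61


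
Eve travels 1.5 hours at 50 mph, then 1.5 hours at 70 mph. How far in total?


Leg 1 distance:
50 x 1.5 = 75 miles
Leg 2 distance:
70 x 1.5 = 105 miles
Total distance:
75 + 105 = 180 miles

180 miles


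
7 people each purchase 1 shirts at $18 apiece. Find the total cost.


Cost per person:
1 x $18 = $18
Group total:
7 x $18 = $126

$126


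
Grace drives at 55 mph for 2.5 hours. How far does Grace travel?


Use the formula: distance = speed x time
Speed = 55 mph, Time = 2.5 hours
55 x 2.5 = 137.5 miles

137.5 miles


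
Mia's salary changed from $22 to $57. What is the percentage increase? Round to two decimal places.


Find the absolute change:
|57 - 22| = 35
Divide by original and multiply by 100:
35 / 22 x 100 = 159.0909...% ≈ 159.09%

159.09%


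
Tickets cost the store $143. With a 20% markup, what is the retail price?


Calculate the markup amount:
20% of $143 = $28.60
Add to cost:
$143 + $28.60 = $171.60

$171.60


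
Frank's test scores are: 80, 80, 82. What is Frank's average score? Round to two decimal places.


Add the scores:
80 + 80 + 82 = 242
Divide by the number of tests:
242 / 3 = 80.6666... ≈ 80.67

80.67


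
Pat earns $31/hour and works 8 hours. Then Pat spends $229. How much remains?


Calculate earnings:
8 x $31 = $248
Subtract spending:
$248 - $229 = $19

$19


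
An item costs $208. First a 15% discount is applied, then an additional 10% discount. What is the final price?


First discount:
15% of $208 = $31.20
Price after first discount:
$208 - $31.20 = $176.80
Second discount:
10% of $176.80 = $17.68
Final price:
$176.80 - $17.68 = $159.12

$159.12


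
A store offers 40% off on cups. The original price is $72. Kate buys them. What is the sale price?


Calculate the discount amount:
40% of $72 = $28.80
Subtract from original:
$72 - $28.80 = $43.20

$43.20


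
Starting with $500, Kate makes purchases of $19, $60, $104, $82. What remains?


Add up expenses:
$19 + $60 + $104 + $82 = $265
Subtract from budget:
$500 - $265 = $235

$235


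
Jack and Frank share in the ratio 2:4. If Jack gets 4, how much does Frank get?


Find the multiplier:
4 / 2 = 2
Apply to Frank's share:
4 x 2 = 8

8


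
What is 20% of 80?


Convert percentage to decimal:
20% = 0.2
Multiply:
80 x 0.2 = 16

16


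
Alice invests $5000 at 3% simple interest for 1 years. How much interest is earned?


Use the formula I = P x R x T / 100
P x R x T = 5000 x 3 x 1 = 15000
I = 15000 / 100 = $150

$150


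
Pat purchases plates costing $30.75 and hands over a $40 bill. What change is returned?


Start with the amount paid:
$40
Subtract the price:
$40 - $30.75 = $9.25

$9.25


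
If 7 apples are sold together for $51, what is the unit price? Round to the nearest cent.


Total cost: $51
Number of items: 7
Unit price: $51 / 7 = $7.2857... ≈ $7.29

$7.29


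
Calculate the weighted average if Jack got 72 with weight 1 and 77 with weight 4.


Weighted sum:
1 x 72 + 4 x 77 = 380
Total weight:
1 + 4 = 5
Weighted average:
380 / 5 = 76

76


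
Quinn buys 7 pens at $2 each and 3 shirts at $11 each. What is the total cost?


Cost of pens:
7 x $2 = $14
Cost of shirts:
3 x $11 = $33
Add both:
$14 + $33 = $47

$47


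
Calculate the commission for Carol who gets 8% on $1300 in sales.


Convert rate to decimal:
8% = 0.08
Multiply by sales:
$1300 x 0.08 = $104

$104


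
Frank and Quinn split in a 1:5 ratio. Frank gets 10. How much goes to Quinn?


Find the multiplier:
10 / 1 = 10
Apply to Quinn's share:
5 x 10 = 50

50


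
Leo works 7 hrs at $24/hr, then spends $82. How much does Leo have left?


Calculate earnings:
7 x $24 = $168
Subtract spending:
$168 - $82 = $86

$86


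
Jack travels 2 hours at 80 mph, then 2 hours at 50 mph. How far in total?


Leg 1 distance:
80 x 2 = 160 miles
Leg 2 distance:
50 x 2 = 100 miles
Total distance:
160 + 100 = 260 miles

260 miles


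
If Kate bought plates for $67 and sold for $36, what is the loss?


Selling price = $36
Cost price = $67
Loss = cost price - selling price:
Loss = $67 - $36 = $31

$31


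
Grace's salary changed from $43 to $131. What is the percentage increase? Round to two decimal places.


Find the absolute change:
|131 - 43| = 88
Divide by original and multiply by 100:
88 / 43 x 100 = 204.6511...% ≈ 204.65%

204.65%


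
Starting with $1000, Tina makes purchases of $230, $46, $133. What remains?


Add up expenses:
$230 + $46 + $133 = $409
Subtract from budget:
$1000 - $409 = $591

$591


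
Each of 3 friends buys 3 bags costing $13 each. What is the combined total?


Cost per person:
3 x $13 = $39
Group total:
3 x $39 = $117

$117


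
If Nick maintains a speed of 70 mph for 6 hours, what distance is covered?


Use the formula: distance = speed x time
Speed = 70 mph, Time = 6 hours
70 x 6 = 420 miles

420 miles


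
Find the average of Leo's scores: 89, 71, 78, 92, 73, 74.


Add the scores:
89 + 71 + 78 + 92 + 73 + 74 = 477
Divide by the number of tests:
477 / 6 = 79.5

79.5


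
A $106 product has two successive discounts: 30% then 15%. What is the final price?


First discount:
30% of $106 = $31.80
Price after first discount:
$106 - $31.80 = $74.20
Second discount:
15% of $74.20 = $11.13
Final price:
$74.20 - $11.13 = $63.07

$63.07


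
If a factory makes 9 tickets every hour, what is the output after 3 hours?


Production rate: 9 tickets per hour
Time: 3 hours
Total: 9 x 3 = 27 tickets

27 tickets


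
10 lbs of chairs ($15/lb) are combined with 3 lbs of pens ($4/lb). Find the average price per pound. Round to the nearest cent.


Cost of chairs:
10 x $15 = $150
Cost of pens:
3 x $4 = $12
Total cost: $150 + $12 = $162
Total weight: 13 lbs
Average: $162 / 13 = $12.4615... ≈ $12.46/lb

$12.46/lb


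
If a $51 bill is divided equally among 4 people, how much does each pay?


Total bill: $51
Number of people: 4
Each pays: $51 / 4 = $12.75

$12.75


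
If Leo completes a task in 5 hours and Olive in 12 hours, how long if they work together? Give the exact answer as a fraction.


Leo's rate: 1/5 of the job per hour
Olive's rate: 1/12 of the job per hour
Combined rate: 1/5 + 1/12 = 17/60 per hour
Time = 1 / (17/60) = 60/17 hours (≈ 3.53 hours)

60/17 hours


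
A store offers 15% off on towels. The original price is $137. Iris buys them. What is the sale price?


Calculate the discount amount:
15% of $137 = $20.55
Subtract from original:
$137 - $20.55 = $116.45

$116.45


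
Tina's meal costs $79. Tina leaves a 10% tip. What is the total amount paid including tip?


Calculate the tip:
10% of $79 = $7.90
Add tip to meal cost:
$79 + $7.90 = $86.90

$86.90


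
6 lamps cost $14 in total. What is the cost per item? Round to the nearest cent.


Total cost: $14
Number of items: 6
Unit price: $14 / 6 = $2.3333... ≈ $2.33

$2.33


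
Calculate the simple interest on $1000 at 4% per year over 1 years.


Use the formula I = P x R x T / 100
P x R x T = 1000 x 4 x 1 = 4000
I = 4000 / 100 = $40

$40


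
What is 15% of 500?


Convert percentage to decimal:
15% = 0.15
Multiply:
500 x 0.15 = 75

75


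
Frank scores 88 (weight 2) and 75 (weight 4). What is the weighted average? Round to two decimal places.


Weighted sum:
2 x 88 + 4 x 75 = 476
Total weight:
2 + 4 = 6
Weighted average:
476 / 6 = 79.3333... ≈ 79.33

79.33


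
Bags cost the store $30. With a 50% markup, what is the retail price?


Calculate the markup amount:
50% of $30 = $15
Add to cost:
$30 + $15 = $45

$45


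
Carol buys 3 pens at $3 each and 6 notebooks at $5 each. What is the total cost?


Cost of pens:
3 x $3 = $9
Cost of notebooks:
6 x $5 = $30
Add both:
$9 + $30 = $39

$39


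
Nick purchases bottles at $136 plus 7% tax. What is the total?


Calculate the tax:
7% of $136 = $9.52
Add tax to price:
$136 + $9.52 = $145.52

$145.52


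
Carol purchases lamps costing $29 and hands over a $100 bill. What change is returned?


Start with the amount paid:
$100
Subtract the price:
$100 - $29 = $71

$71


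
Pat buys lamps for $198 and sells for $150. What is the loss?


Selling price = $150
Cost price = $198
Loss = cost price - selling price:
Loss = $198 - $150 = $48

$48


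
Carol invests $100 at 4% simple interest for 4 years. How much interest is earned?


Use the formula I = P x R x T / 100
P x R x T = 100 x 4 x 4 = 1600
I = 1600 / 100 = $16

$16


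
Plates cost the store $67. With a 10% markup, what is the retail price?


Calculate the markup amount:
10% of $67 = $6.70
Add to cost:
$67 + $6.70 = $73.70

$73.70


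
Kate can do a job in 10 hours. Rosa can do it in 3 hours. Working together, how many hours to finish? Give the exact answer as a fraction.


Kate's rate: 1/10 of the job per hour
Rosa's rate: 1/3 of the job per hour
Combined rate: 1/10 + 1/3 = 13/30 per hour
Time = 1 / (13/30) = 30/13 hours (≈ 2.31 hours)

30/13 hours


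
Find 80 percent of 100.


Convert percentage to decimal:
80% = 0.8
Multiply:
100 x 0.8 = 80

80


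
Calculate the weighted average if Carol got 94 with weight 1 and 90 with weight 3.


Weighted sum:
1 x 94 + 3 x 90 = 364
Total weight:
1 + 3 = 4
Weighted average:
364 / 4 = 91

91


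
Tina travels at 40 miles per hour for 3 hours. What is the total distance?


Use the formula: distance = speed x time
Speed = 40 mph, Time = 3 hours
40 x 3 = 120 miles

120 miles


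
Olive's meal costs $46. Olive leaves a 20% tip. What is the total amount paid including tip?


Calculate the tip:
20% of $46 = $9.20
Add tip to meal cost:
$46 + $9.20 = $55.20

$55.20


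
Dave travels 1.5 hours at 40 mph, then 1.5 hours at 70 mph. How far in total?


Leg 1 distance:
40 x 1.5 = 60 miles
Leg 2 distance:
70 x 1.5 = 105 miles
Total distance:
60 + 105 = 165 miles

165 miles


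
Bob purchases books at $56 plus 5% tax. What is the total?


Calculate the tax:
5% of $56 = $2.80
Add tax to price:
$56 + $2.80 = $58.80

$58.80


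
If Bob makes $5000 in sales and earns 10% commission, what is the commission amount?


Convert rate to decimal:
10% = 0.1
Multiply by sales:
$5000 x 0.1 = $500

$500


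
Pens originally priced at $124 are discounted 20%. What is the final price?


Calculate the discount amount:
20% of $124 = $24.80
Subtract from original:
$124 - $24.80 = $99.20

$99.20


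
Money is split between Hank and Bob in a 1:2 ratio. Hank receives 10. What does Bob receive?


Find the multiplier:
10 / 1 = 10
Apply to Bob's share:
2 x 10 = 20

20


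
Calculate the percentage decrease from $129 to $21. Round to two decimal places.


Find the absolute change:
|21 - 129| = 108
Divide by original and multiply by 100:
108 / 129 x 100 = 83.7209...% ≈ 83.72%

83.72%


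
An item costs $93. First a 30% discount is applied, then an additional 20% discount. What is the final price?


First discount:
30% of $93 = $27.90
Price after first discount:
$93 - $27.90 = $65.10
Second discount:
20% of $65.10 = $13.02
Final price:
$65.10 - $13.02 = $52.08

$52.08


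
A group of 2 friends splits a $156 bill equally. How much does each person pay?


Total bill: $156
Number of people: 2
Each pays: $156 / 2 = $78

$78


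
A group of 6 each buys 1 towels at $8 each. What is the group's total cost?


Cost per person:
1 x $8 = $8
Group total:
6 x $8 = $48

$48


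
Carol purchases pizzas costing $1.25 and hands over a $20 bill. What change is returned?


Start with the amount paid:
$20
Subtract the price:
$20 - $1.25 = $18.75

$18.75


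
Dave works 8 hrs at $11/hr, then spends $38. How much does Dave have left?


Calculate earnings:
8 x $11 = $88
Subtract spending:
$88 - $38 = $50

$50


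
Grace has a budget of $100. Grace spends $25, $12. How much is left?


Add up expenses:
$25 + $12 = $37
Subtract from budget:
$100 - $37 = $63

$63


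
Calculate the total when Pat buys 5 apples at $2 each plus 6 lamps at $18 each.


Cost of apples:
5 x $2 = $10
Cost of lamps:
6 x $18 = $108
Add both:
$10 + $108 = $118

$118


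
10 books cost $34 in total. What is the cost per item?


Total cost: $34
Number of items: 10
Unit price: $34 / 10 = $3.40

$3.40


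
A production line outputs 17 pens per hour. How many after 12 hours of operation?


Production rate: 17 pens per hour
Time: 12 hours
Total: 17 x 12 = 204 pens

204 pens


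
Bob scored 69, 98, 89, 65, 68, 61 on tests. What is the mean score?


Add the scores:
69 + 98 + 89 + 65 + 68 + 61 = 450
Divide by the number of tests:
450 / 6 = 75

75


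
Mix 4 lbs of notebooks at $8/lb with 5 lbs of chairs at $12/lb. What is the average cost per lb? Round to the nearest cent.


Cost of notebooks:
4 x $8 = $32
Cost of chairs:
5 x $12 = $60
Total cost: $32 + $60 = $92
Total weight: 9 lbs
Average: $92 / 9 = $10.2222... ≈ $10.22/lb

$10.22/lb


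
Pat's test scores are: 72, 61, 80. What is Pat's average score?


Add the scores:
72 + 61 + 80 = 213
Divide by the number of tests:
213 / 3 = 71

71


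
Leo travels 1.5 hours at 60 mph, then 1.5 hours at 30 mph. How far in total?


Leg 1 distance:
60 x 1.5 = 90 miles
Leg 2 distance:
30 x 1.5 = 45 miles
Total distance:
90 + 45 = 135 miles

135 miles


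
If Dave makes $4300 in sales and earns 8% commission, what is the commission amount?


Convert rate to decimal:
8% = 0.08
Multiply by sales:
$4300 x 0.08 = $344

$344


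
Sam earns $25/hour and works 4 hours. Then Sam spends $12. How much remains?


Calculate earnings:
4 x $25 = $100
Subtract spending:
$100 - $12 = $88

$88


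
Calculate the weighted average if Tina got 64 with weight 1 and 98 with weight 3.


Weighted sum:
1 x 64 + 3 x 98 = 358
Total weight:
1 + 3 = 4
Weighted average:
358 / 4 = 89.5

89.5


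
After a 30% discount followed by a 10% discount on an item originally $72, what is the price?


First discount:
30% of $72 = $21.60
Price after first discount:
$72 - $21.60 = $50.40
Second discount:
10% of $50.40 = $5.04
Final price:
$50.40 - $5.04 = $45.36

$45.36


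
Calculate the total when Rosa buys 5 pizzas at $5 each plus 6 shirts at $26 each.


Cost of pizzas:
5 x $5 = $25
Cost of shirts:
6 x $26 = $156
Add both:
$25 + $156 = $181

$181


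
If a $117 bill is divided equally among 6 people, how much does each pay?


Total bill: $117
Number of people: 6
Each pays: $117 / 6 = $19.50

$19.50


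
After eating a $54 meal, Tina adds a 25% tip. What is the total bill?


Calculate the tip:
25% of $54 = $13.50
Add tip to meal cost:
$54 + $13.50 = $67.50

$67.50


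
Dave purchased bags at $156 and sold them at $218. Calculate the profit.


Selling price = $218
Cost price = $156
Profit = selling price - cost price:
Profit = $218 - $156 = $62

$62


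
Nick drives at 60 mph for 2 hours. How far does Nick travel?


Use the formula: distance = speed x time
Speed = 60 mph, Time = 2 hours
60 x 2 = 120 miles

120 miles


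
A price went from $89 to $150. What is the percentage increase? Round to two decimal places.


Find the absolute change:
|150 - 89| = 61
Divide by original and multiply by 100:
61 / 89 x 100 = 68.5393...% ≈ 68.54%

68.54%


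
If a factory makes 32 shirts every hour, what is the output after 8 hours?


Production rate: 32 shirts per hour
Time: 8 hours
Total: 32 x 8 = 256 shirts

256 shirts


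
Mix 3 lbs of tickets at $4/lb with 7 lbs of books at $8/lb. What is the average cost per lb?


Cost of tickets:
3 x $4 = $12
Cost of books:
7 x $8 = $56
Total cost: $12 + $56 = $68
Total weight: 10 lbs
Average: $68 / 10 = $6.80/lb

$6.80/lb


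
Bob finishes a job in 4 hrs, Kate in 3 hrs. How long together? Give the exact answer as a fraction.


Bob's rate: 1/4 of the job per hour
Kate's rate: 1/3 of the job per hour
Combined rate: 1/4 + 1/3 = 7/12 per hour
Time = 1 / (7/12) = 12/7 hours (≈ 1.71 hours)

12/7 hours


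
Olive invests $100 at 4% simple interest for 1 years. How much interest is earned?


Use the formula I = P x R x T / 100
P x R x T = 100 x 4 x 1 = 400
I = 400 / 100 = $4

$4
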